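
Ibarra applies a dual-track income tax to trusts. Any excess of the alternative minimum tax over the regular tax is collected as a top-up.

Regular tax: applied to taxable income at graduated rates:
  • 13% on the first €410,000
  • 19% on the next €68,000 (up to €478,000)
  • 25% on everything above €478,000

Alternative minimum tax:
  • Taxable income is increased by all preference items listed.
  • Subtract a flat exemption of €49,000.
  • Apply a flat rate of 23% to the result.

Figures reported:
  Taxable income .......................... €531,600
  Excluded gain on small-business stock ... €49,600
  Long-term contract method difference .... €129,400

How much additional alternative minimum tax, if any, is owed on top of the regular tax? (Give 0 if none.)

Alternative minimum tax:
  Adjusted income: €531,600 + €49,600 + €129,400 = €710,600
  Less exemption €49,000 → base €661,600
  €661,600 × 23% = €152,168

Regular tax:
  €410,000 × 13% = €53,300
  €68,000 × 19% = €12,920
  €53,600 × 25% = €13,400
  → €79,620

Excess of alternative minimum tax over regular tax: €152,168 − €79,620 = €72,548.

€72,548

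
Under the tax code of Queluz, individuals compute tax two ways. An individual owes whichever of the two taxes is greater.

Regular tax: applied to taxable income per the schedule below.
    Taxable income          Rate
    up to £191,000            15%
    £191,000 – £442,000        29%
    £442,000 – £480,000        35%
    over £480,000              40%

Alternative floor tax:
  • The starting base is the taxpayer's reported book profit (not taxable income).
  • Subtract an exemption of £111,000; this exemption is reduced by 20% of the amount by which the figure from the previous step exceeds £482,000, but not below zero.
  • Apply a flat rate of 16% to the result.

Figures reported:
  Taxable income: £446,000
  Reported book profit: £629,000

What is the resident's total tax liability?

£102,840

Regular tax:
  £191,000 × 15% = £28,650
  £251,000 × 29% = £72,790
  £4,000 × 35% = £1,400
  → £102,840

Alternative floor tax:
  Base (reported book profit): £629,000
  Exemption: £111,000 − 20% × (£629,000 − £482,000) = £111,000 − £29,400 = £81,600
  Base: £629,000 − £81,600 = £547,400
  £547,400 × 16% = £87,584

£102,840 > £87,584, so the regular tax governs.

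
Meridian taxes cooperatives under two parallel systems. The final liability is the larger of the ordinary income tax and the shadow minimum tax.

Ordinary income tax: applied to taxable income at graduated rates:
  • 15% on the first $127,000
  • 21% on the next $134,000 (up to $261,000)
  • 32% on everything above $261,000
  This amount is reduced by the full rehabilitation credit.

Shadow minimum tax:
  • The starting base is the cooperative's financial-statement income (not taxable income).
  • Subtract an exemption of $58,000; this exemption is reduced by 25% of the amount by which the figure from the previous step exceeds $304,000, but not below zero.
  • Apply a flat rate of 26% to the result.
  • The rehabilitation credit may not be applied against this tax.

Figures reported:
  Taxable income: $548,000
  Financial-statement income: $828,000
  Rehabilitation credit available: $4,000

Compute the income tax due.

$215,280

Shadow minimum tax:
  Base (financial-statement income): $828,000
  Exemption: 25% × ($828,000 − $304,000) = $131,000 ≥ $58,000, so the exemption is fully phased out
  Base: $828,000 − $0 = $828,000
  $828,000 × 26% = $215,280

Ordinary income tax:
  $127,000 × 15% = $19,050
  $134,000 × 21% = $28,140
  $287,000 × 32% = $91,840
  → $139,030
  Less rehabilitation credit $4,000 → $135,030

$215,280 > $135,030, so the shadow minimum tax is the binding amount.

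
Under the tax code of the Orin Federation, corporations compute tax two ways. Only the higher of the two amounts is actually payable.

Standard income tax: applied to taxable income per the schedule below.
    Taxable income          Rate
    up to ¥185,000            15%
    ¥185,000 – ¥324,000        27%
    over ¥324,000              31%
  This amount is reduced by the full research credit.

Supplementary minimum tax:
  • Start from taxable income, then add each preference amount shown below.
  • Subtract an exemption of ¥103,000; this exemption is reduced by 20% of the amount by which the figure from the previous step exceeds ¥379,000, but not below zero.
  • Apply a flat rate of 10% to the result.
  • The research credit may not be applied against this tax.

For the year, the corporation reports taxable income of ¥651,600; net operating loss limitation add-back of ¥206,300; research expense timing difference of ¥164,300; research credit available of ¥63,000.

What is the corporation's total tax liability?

Supplementary minimum tax:
  Adjusted income: ¥651,600 + ¥206,300 + ¥164,300 = ¥1,022,200
  Exemption: 20% × (¥1,022,200 − ¥379,000) = ¥128,640 ≥ ¥103,000, so the exemption is fully phased out
  Base: ¥1,022,200 − ¥0 = ¥1,022,200
  ¥1,022,200 × 10% = ¥102,220

Standard income tax:
  ¥185,000 × 15% = ¥27,750
  ¥139,000 × 27% = ¥37,530
  ¥327,600 × 31% = ¥101,556
  → ¥166,836
  Less research credit ¥63,000 → ¥103,836

¥103,836 > ¥102,220, so the standard income tax governs.

¥103,836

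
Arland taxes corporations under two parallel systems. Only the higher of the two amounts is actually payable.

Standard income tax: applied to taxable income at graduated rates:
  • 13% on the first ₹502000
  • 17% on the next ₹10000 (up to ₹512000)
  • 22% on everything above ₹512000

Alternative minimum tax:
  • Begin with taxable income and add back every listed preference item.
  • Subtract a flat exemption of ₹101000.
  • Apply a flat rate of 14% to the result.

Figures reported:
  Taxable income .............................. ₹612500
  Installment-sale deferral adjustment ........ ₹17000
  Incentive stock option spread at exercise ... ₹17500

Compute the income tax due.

₹89070

Alternative minimum tax:
  Adjusted income: ₹612500 + ₹17000 + ₹17500 = ₹647000
  Less exemption ₹101000 → base ₹546000
  ₹546000 × 14% = ₹76440

Standard income tax:
  ₹502000 × 13% = ₹65260
  ₹10000 × 17% = ₹1700
  ₹100500 × 22% = ₹22110
  → ₹89070

₹89070 > ₹76440, so the standard income tax governs.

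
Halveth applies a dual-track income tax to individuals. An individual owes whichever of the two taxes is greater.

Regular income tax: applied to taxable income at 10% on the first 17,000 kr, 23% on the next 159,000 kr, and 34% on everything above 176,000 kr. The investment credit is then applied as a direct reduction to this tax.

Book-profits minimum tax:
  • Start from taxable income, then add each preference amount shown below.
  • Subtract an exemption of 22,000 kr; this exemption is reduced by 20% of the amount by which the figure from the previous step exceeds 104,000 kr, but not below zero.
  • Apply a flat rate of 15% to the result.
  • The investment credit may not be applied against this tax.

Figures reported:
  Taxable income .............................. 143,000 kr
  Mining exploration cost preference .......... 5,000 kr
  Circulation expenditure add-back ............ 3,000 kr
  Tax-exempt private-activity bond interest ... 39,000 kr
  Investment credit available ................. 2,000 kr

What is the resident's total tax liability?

Book-profits minimum tax:
  Adjusted income: 143,000 kr + 5,000 kr + 3,000 kr + 39,000 kr = 190,000 kr
  Exemption: 22,000 kr − 20% × (190,000 kr − 104,000 kr) = 22,000 kr − 17,200 kr = 4,800 kr
  Base: 190,000 kr − 4,800 kr = 185,200 kr
  185,200 kr × 15% = 27,780 kr

Regular income tax:
  17,000 kr × 10% = 1,700 kr
  126,000 kr × 23% = 28,980 kr
  → 30,680 kr
  Less investment credit 2,000 kr → 28,680 kr

28,680 kr > 27,780 kr, so the regular income tax governs.

28,680 kr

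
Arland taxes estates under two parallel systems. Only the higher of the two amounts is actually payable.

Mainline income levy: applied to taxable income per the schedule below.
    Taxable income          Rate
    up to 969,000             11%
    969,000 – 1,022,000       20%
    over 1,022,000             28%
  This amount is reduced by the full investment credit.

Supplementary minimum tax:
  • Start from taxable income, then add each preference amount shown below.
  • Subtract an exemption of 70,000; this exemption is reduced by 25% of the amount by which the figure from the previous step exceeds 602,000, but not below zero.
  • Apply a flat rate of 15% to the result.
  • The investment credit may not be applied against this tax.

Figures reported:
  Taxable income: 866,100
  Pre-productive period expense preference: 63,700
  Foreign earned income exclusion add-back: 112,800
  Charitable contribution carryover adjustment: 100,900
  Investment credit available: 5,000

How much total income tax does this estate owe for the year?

Mainline income levy:
  866,100 × 11% = 95,271
  Less investment credit 5,000 → 90,271

Supplementary minimum tax:
  Adjusted income: 866,100 + 63,700 + 112,800 + 100,900 = 1,143,500
  Exemption: 25% × (1,143,500 − 602,000) = 135,375 ≥ 70,000, so the exemption is fully phased out
  Base: 1,143,500 − 0 = 1,143,500
  1,143,500 × 15% = 171,525

171,525 > 90,271, so the supplementary minimum tax is the binding amount.

171,525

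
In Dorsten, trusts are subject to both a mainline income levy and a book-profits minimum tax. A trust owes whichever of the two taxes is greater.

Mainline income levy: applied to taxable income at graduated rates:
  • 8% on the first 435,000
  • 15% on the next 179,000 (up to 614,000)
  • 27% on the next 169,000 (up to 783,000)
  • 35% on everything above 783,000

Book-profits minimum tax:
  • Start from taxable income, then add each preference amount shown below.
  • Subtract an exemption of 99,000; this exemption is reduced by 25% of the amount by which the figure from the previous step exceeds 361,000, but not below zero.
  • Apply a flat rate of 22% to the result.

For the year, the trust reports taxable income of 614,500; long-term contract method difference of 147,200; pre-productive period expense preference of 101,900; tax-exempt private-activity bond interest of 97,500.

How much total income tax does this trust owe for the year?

211,442

Mainline income levy:
  435,000 × 8% = 34,800
  179,000 × 15% = 26,850
  500 × 27% = 135
  → 61,785

Book-profits minimum tax:
  Adjusted income: 614,500 + 147,200 + 101,900 + 97,500 = 961,100
  Exemption: 25% × (961,100 − 361,000) = 150,025 ≥ 99,000, so the exemption is fully phased out
  Base: 961,100 − 0 = 961,100
  961,100 × 22% = 211,442

211,442 > 61,785, so the book-profits minimum tax is the binding amount.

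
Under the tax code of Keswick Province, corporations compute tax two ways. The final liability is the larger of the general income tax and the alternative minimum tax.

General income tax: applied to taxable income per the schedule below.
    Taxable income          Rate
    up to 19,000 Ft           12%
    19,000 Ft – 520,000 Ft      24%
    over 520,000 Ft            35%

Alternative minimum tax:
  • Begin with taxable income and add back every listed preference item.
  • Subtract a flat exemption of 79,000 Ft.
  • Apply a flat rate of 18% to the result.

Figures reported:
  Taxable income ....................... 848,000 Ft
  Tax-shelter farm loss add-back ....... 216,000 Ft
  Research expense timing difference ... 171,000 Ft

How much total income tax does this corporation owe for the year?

237,320 Ft

Alternative minimum tax:
  Adjusted income: 848,000 Ft + 216,000 Ft + 171,000 Ft = 1,235,000 Ft
  Less exemption 79,000 Ft → base 1,156,000 Ft
  1,156,000 Ft × 18% = 208,080 Ft

General income tax:
  19,000 Ft × 12% = 2,280 Ft
  501,000 Ft × 24% = 120,240 Ft
  328,000 Ft × 35% = 114,800 Ft
  → 237,320 Ft

237,320 Ft > 208,080 Ft, so the general income tax governs.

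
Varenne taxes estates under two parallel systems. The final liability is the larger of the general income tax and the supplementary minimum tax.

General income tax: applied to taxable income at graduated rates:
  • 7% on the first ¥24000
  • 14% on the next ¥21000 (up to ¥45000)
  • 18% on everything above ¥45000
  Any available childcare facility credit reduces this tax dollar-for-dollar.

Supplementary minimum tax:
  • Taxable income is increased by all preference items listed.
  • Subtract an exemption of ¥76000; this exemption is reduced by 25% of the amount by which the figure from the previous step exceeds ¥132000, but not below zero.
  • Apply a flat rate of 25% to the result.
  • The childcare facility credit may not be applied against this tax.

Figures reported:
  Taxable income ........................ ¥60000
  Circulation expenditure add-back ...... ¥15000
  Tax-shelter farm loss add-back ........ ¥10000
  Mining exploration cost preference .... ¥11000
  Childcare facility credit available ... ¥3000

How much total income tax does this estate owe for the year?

Supplementary minimum tax:
  Adjusted income: ¥60000 + ¥15000 + ¥10000 + ¥11000 = ¥96000
  Exemption: ¥96000 ≤ ¥132000, so full ¥76000 applies
  Base: ¥96000 − ¥76000 = ¥20000
  ¥20000 × 25% = ¥5000

General income tax:
  ¥24000 × 7% = ¥1680
  ¥21000 × 14% = ¥2940
  ¥15000 × 18% = ¥2700
  → ¥7320
  Less childcare facility credit ¥3000 → ¥4320

¥5000 > ¥4320, so the supplementary minimum tax is the binding amount.

¥5000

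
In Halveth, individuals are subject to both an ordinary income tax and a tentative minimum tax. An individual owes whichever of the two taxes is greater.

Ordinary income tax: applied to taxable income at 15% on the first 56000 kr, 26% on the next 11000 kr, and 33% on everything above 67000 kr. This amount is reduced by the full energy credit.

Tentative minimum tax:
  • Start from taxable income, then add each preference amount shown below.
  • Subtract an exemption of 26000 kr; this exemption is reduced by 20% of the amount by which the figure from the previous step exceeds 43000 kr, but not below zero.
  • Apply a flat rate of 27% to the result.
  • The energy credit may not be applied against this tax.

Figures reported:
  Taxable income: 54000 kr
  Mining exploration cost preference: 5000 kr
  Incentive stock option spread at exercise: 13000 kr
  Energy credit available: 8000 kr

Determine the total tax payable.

Tentative minimum tax:
  Adjusted income: 54000 kr + 5000 kr + 13000 kr = 72000 kr
  Exemption: 26000 kr − 20% × (72000 kr − 43000 kr) = 26000 kr − 5800 kr = 20200 kr
  Base: 72000 kr − 20200 kr = 51800 kr
  51800 kr × 27% = 13986 kr

Ordinary income tax:
  54000 kr × 15% = 8100 kr
  Less energy credit 8000 kr → 100 kr

13986 kr > 100 kr, so the tentative minimum tax is the binding amount.

13986 kr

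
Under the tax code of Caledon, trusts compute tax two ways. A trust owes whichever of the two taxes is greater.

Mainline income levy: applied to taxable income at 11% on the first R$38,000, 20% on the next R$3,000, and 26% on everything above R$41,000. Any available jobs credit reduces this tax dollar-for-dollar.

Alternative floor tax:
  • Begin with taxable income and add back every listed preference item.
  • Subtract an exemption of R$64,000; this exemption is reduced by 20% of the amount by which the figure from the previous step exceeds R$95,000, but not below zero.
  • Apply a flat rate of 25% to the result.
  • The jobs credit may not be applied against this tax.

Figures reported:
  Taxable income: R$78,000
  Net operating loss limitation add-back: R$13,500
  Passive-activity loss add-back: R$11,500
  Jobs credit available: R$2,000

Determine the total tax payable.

Alternative floor tax:
  Adjusted income: R$78,000 + R$13,500 + R$11,500 = R$103,000
  Exemption: R$64,000 − 20% × (R$103,000 − R$95,000) = R$64,000 − R$1,600 = R$62,400
  Base: R$103,000 − R$62,400 = R$40,600
  R$40,600 × 25% = R$10,150

Mainline income levy:
  R$38,000 × 11% = R$4,180
  R$3,000 × 20% = R$600
  R$37,000 × 26% = R$9,620
  → R$14,400
  Less jobs credit R$2,000 → R$12,400

R$12,400 > R$10,150, so the mainline income levy governs.

R$12,400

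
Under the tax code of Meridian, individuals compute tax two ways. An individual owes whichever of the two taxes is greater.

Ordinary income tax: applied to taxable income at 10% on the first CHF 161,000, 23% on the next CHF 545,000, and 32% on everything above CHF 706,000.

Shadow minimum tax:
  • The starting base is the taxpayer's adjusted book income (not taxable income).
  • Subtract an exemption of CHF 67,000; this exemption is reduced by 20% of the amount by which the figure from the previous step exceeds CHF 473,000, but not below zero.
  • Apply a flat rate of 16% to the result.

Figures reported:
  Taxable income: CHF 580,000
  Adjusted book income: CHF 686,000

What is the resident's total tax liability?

Ordinary income tax:
  CHF 161,000 × 10% = CHF 16,100
  CHF 419,000 × 23% = CHF 96,370
  → CHF 112,470

Shadow minimum tax:
  Base (adjusted book income): CHF 686,000
  Exemption: CHF 67,000 − 20% × (CHF 686,000 − CHF 473,000) = CHF 67,000 − CHF 42,600 = CHF 24,400
  Base: CHF 686,000 − CHF 24,400 = CHF 661,600
  CHF 661,600 × 16% = CHF 105,856

CHF 112,470 > CHF 105,856, so the ordinary income tax governs.

CHF 112,470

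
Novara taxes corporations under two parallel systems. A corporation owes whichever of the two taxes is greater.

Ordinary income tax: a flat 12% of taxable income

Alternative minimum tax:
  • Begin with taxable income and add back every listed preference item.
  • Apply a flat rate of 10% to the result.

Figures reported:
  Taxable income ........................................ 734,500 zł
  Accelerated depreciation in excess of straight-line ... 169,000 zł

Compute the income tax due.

90,350 zł

Alternative minimum tax:
  Adjusted income: 734,500 zł + 169,000 zł = 903,500 zł
  903,500 zł × 10% = 90,350 zł

Ordinary income tax:
  734,500 zł × 12% = 88,140 zł

90,350 zł > 88,140 zł, so the alternative minimum tax is the binding amount.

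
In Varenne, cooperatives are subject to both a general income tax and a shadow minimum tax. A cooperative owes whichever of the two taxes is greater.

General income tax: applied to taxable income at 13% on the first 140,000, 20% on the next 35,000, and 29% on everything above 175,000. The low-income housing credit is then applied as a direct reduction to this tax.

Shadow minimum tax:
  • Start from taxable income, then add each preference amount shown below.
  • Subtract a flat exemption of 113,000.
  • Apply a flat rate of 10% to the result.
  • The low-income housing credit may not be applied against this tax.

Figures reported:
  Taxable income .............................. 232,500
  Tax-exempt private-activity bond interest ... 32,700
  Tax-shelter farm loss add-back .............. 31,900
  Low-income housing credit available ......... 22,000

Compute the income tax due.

Shadow minimum tax:
  Adjusted income: 232,500 + 32,700 + 31,900 = 297,100
  Less exemption 113,000 → base 184,100
  184,100 × 10% = 18,410

General income tax:
  140,000 × 13% = 18,200
  35,000 × 20% = 7,000
  57,500 × 29% = 16,675
  → 41,875
  Less low-income housing credit 22,000 → 19,875

19,875 > 18,410, so the general income tax governs.

19,875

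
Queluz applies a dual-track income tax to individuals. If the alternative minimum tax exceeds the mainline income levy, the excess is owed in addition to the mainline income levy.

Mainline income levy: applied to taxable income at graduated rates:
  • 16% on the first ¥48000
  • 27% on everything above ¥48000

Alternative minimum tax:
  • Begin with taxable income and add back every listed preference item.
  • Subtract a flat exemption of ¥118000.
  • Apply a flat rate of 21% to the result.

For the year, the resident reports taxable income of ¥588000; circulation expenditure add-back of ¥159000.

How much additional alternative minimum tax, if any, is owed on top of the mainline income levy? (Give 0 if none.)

¥0

Alternative minimum tax:
  Adjusted income: ¥588000 + ¥159000 = ¥747000
  Less exemption ¥118000 → base ¥629000
  ¥629000 × 21% = ¥132090

Mainline income levy:
  ¥48000 × 16% = ¥7680
  ¥540000 × 27% = ¥145800
  → ¥153480

¥132090 ≤ ¥153480, so no add-on is due.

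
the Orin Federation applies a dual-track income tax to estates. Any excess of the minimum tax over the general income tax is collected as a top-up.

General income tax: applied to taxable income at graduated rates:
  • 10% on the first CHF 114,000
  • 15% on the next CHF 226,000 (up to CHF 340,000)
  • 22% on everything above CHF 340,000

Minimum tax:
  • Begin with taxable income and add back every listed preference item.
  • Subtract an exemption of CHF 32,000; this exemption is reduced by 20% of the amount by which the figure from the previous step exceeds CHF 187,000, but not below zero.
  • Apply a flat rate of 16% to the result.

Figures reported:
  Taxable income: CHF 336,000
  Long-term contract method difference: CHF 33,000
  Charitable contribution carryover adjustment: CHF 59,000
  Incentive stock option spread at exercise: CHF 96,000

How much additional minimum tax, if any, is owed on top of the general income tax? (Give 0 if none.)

CHF 39,140

General income tax:
  CHF 114,000 × 10% = CHF 11,400
  CHF 222,000 × 15% = CHF 33,300
  → CHF 44,700

Minimum tax:
  Adjusted income: CHF 336,000 + CHF 33,000 + CHF 59,000 + CHF 96,000 = CHF 524,000
  Exemption: 20% × (CHF 524,000 − CHF 187,000) = CHF 67,400 ≥ CHF 32,000, so the exemption is fully phased out
  Base: CHF 524,000 − CHF 0 = CHF 524,000
  CHF 524,000 × 16% = CHF 83,840

Excess of minimum tax over general income tax: CHF 83,840 − CHF 44,700 = CHF 39,140.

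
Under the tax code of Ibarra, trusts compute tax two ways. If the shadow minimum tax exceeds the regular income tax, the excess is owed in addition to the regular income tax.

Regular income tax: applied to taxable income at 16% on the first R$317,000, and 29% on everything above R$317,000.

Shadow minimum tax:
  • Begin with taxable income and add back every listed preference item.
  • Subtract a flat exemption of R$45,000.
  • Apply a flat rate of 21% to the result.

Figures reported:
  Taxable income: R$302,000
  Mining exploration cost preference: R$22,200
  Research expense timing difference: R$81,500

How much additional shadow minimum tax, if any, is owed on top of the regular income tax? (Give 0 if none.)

Regular income tax:
  R$302,000 × 16% = R$48,320

Shadow minimum tax:
  Adjusted income: R$302,000 + R$22,200 + R$81,500 = R$405,700
  Less exemption R$45,000 → base R$360,700
  R$360,700 × 21% = R$75,747

Excess of shadow minimum tax over regular income tax: R$75,747 − R$48,320 = R$27,427.

R$27,427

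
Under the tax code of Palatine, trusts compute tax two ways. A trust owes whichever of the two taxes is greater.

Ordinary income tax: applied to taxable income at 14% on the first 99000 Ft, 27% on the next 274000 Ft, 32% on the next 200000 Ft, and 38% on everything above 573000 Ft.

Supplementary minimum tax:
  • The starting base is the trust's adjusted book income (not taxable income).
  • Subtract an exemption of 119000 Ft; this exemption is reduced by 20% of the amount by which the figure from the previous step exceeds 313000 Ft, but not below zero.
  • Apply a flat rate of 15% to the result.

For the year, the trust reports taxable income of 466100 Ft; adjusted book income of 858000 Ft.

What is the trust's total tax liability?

Ordinary income tax:
  99000 Ft × 14% = 13860 Ft
  274000 Ft × 27% = 73980 Ft
  93100 Ft × 32% = 29792 Ft
  → 117632 Ft

Supplementary minimum tax:
  Base (adjusted book income): 858000 Ft
  Exemption: 119000 Ft − 20% × (858000 Ft − 313000 Ft) = 119000 Ft − 109000 Ft = 10000 Ft
  Base: 858000 Ft − 10000 Ft = 848000 Ft
  848000 Ft × 15% = 127200 Ft

127200 Ft > 117632 Ft, so the supplementary minimum tax is the binding amount.

127200 Ft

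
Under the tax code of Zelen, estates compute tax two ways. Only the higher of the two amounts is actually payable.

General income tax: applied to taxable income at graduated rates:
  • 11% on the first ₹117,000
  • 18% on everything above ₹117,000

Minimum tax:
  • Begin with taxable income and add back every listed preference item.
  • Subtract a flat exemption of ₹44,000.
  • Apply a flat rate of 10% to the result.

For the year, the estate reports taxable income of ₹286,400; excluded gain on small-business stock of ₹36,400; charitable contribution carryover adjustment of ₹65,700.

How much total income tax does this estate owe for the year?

Minimum tax:
  Adjusted income: ₹286,400 + ₹36,400 + ₹65,700 = ₹388,500
  Less exemption ₹44,000 → base ₹344,500
  ₹344,500 × 10% = ₹34,450

General income tax:
  ₹117,000 × 11% = ₹12,870
  ₹169,400 × 18% = ₹30,492
  → ₹43,362

₹43,362 > ₹34,450, so the general income tax governs.

₹43,362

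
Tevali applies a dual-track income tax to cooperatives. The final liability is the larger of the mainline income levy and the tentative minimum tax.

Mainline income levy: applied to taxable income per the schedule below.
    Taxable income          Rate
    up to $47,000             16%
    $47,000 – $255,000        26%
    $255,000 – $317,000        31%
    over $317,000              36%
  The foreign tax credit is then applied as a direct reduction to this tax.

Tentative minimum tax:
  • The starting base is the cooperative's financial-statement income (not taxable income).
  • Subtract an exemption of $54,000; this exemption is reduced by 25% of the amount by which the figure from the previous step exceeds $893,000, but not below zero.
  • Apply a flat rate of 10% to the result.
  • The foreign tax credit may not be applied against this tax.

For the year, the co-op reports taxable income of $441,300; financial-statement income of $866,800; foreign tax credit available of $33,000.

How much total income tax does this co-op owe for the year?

Tentative minimum tax:
  Base (financial-statement income): $866,800
  Exemption: $866,800 ≤ $893,000, so full $54,000 applies
  Base: $866,800 − $54,000 = $812,800
  $812,800 × 10% = $81,280

Mainline income levy:
  $47,000 × 16% = $7,520
  $208,000 × 26% = $54,080
  $62,000 × 31% = $19,220
  $124,300 × 36% = $44,748
  → $125,568
  Less foreign tax credit $33,000 → $92,568

$92,568 > $81,280, so the mainline income levy governs.

$92,568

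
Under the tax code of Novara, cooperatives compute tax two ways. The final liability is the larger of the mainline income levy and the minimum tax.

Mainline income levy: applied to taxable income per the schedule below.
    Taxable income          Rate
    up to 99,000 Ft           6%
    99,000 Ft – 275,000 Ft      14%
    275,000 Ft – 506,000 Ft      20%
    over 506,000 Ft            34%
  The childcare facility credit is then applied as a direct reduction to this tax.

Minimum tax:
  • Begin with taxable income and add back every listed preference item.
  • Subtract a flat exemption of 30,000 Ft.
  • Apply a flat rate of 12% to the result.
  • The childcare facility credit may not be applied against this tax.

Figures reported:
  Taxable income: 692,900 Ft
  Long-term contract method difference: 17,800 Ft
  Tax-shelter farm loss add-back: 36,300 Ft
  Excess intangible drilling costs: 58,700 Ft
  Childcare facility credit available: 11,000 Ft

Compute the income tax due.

129,326 Ft

Mainline income levy:
  99,000 Ft × 6% = 5,940 Ft
  176,000 Ft × 14% = 24,640 Ft
  231,000 Ft × 20% = 46,200 Ft
  186,900 Ft × 34% = 63,546 Ft
  → 140,326 Ft
  Less childcare facility credit 11,000 Ft → 129,326 Ft

Minimum tax:
  Adjusted income: 692,900 Ft + 17,800 Ft + 36,300 Ft + 58,700 Ft = 805,700 Ft
  Less exemption 30,000 Ft → base 775,700 Ft
  775,700 Ft × 12% = 93,084 Ft

129,326 Ft > 93,084 Ft, so the mainline income levy governs.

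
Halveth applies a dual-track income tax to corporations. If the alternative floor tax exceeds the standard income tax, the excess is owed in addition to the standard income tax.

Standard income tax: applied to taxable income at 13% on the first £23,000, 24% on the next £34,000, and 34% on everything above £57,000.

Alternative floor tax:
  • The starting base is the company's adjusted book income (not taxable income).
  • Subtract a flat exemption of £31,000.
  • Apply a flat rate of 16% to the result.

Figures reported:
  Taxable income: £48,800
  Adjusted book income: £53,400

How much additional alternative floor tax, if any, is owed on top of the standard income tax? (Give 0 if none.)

£0

Standard income tax:
  £23,000 × 13% = £2,990
  £25,800 × 24% = £6,192
  → £9,182

Alternative floor tax:
  Base (adjusted book income): £53,400
  Less exemption £31,000 → base £22,400
  £22,400 × 16% = £3,584

£3,584 ≤ £9,182, so no add-on is due.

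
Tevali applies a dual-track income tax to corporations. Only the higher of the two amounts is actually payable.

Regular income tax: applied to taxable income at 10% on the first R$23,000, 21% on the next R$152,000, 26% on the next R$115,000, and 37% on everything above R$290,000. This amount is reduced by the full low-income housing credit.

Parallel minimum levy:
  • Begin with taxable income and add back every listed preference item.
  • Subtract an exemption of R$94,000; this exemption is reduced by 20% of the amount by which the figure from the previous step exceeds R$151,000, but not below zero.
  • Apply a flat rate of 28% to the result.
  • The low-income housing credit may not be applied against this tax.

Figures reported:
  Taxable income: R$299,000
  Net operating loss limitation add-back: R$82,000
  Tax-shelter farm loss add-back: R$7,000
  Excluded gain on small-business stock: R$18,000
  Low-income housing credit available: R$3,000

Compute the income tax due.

R$101,640

Regular income tax:
  R$23,000 × 10% = R$2,300
  R$152,000 × 21% = R$31,920
  R$115,000 × 26% = R$29,900
  R$9,000 × 37% = R$3,330
  → R$67,450
  Less low-income housing credit R$3,000 → R$64,450

Parallel minimum levy:
  Adjusted income: R$299,000 + R$82,000 + R$7,000 + R$18,000 = R$406,000
  Exemption: R$94,000 − 20% × (R$406,000 − R$151,000) = R$94,000 − R$51,000 = R$43,000
  Base: R$406,000 − R$43,000 = R$363,000
  R$363,000 × 28% = R$101,640

R$101,640 > R$64,450, so the parallel minimum levy is the binding amount.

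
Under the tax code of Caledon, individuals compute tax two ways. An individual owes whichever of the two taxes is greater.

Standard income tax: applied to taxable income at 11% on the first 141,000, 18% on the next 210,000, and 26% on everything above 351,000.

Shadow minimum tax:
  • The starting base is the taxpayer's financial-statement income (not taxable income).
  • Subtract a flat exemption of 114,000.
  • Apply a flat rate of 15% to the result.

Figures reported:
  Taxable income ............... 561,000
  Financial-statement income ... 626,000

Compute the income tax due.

107,910

Shadow minimum tax:
  Base (financial-statement income): 626,000
  Less exemption 114,000 → base 512,000
  512,000 × 15% = 76,800

Standard income tax:
  141,000 × 11% = 15,510
  210,000 × 18% = 37,800
  210,000 × 26% = 54,600
  → 107,910

107,910 > 76,800, so the standard income tax governs.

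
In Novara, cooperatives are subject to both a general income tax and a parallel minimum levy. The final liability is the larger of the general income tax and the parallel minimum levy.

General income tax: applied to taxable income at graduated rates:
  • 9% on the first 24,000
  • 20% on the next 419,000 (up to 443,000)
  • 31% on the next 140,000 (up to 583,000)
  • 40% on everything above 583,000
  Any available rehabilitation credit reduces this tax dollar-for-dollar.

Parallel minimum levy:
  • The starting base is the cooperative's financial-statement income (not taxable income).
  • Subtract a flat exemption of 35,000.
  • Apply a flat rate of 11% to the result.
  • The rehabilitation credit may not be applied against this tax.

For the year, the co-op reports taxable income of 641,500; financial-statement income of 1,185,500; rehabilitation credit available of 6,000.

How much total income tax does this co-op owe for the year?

146,760

Parallel minimum levy:
  Base (financial-statement income): 1,185,500
  Less exemption 35,000 → base 1,150,500
  1,150,500 × 11% = 126,555

General income tax:
  24,000 × 9% = 2,160
  419,000 × 20% = 83,800
  140,000 × 31% = 43,400
  58,500 × 40% = 23,400
  → 152,760
  Less rehabilitation credit 6,000 → 146,760

146,760 > 126,555, so the general income tax governs.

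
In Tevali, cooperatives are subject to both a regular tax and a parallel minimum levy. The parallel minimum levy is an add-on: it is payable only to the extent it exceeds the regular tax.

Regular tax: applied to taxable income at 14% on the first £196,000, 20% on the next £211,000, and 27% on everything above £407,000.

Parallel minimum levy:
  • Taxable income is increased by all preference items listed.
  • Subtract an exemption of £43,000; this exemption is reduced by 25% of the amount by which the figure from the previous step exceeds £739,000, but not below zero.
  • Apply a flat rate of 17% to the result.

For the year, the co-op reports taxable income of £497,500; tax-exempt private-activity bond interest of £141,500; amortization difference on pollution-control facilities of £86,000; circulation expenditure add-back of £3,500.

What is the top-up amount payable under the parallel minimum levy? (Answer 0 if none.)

Regular tax:
  £196,000 × 14% = £27,440
  £211,000 × 20% = £42,200
  £90,500 × 27% = £24,435
  → £94,075

Parallel minimum levy:
  Adjusted income: £497,500 + £141,500 + £86,000 + £3,500 = £728,500
  Exemption: £728,500 ≤ £739,000, so full £43,000 applies
  Base: £728,500 − £43,000 = £685,500
  £685,500 × 17% = £116,535

Excess of parallel minimum levy over regular tax: £116,535 − £94,075 = £22,460.

£22,460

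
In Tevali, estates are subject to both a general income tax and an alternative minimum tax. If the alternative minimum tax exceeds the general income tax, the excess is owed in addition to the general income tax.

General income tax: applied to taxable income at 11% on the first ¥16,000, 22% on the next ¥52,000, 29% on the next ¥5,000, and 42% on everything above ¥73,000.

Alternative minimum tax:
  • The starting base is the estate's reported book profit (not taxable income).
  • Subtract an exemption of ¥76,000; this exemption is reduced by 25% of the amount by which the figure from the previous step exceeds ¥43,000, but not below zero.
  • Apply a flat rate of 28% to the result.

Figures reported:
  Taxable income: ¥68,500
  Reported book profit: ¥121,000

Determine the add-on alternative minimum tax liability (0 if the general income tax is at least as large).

General income tax:
  ¥16,000 × 11% = ¥1,760
  ¥52,000 × 22% = ¥11,440
  ¥500 × 29% = ¥145
  → ¥13,345

Alternative minimum tax:
  Base (reported book profit): ¥121,000
  Exemption: ¥76,000 − 25% × (¥121,000 − ¥43,000) = ¥76,000 − ¥19,500 = ¥56,500
  Base: ¥121,000 − ¥56,500 = ¥64,500
  ¥64,500 × 28% = ¥18,060

Excess of alternative minimum tax over general income tax: ¥18,060 − ¥13,345 = ¥4,715.

¥4,715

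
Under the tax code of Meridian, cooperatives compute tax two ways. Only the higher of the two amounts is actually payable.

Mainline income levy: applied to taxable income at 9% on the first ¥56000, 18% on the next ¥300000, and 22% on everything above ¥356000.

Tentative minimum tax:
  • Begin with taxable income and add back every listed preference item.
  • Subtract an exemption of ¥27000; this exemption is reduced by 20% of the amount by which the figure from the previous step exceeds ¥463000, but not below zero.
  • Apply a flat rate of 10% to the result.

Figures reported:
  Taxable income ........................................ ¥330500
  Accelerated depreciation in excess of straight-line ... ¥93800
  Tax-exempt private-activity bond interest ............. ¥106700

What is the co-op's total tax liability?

¥54450

Mainline income levy:
  ¥56000 × 9% = ¥5040
  ¥274500 × 18% = ¥49410
  → ¥54450

Tentative minimum tax:
  Adjusted income: ¥330500 + ¥93800 + ¥106700 = ¥531000
  Exemption: ¥27000 − 20% × (¥531000 − ¥463000) = ¥27000 − ¥13600 = ¥13400
  Base: ¥531000 − ¥13400 = ¥517600
  ¥517600 × 10% = ¥51760

¥54450 > ¥51760, so the mainline income levy governs.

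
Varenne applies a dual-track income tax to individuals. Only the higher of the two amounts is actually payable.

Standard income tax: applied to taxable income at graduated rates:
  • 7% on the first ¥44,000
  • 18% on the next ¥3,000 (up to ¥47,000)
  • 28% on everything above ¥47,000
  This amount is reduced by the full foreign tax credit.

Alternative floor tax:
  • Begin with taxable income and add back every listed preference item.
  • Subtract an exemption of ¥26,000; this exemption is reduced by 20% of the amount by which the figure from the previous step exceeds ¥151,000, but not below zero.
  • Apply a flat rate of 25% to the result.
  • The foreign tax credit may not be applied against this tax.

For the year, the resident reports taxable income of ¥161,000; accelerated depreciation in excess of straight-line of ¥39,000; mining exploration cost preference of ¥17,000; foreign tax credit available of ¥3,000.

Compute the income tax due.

¥51,050

Standard income tax:
  ¥44,000 × 7% = ¥3,080
  ¥3,000 × 18% = ¥540
  ¥114,000 × 28% = ¥31,920
  → ¥35,540
  Less foreign tax credit ¥3,000 → ¥32,540

Alternative floor tax:
  Adjusted income: ¥161,000 + ¥39,000 + ¥17,000 = ¥217,000
  Exemption: ¥26,000 − 20% × (¥217,000 − ¥151,000) = ¥26,000 − ¥13,200 = ¥12,800
  Base: ¥217,000 − ¥12,800 = ¥204,200
  ¥204,200 × 25% = ¥51,050

¥51,050 > ¥32,540, so the alternative floor tax is the binding amount.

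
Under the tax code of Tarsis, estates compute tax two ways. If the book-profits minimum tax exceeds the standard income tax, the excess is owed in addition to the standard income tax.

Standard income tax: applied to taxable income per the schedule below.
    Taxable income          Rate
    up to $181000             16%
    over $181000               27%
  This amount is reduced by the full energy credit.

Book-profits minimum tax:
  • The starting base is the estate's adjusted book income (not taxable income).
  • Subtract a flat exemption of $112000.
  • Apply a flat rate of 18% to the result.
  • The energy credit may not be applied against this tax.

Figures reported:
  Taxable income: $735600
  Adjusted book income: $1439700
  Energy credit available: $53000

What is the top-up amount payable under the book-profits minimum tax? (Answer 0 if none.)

Book-profits minimum tax:
  Base (adjusted book income): $1439700
  Less exemption $112000 → base $1327700
  $1327700 × 18% = $238986

Standard income tax:
  $181000 × 16% = $28960
  $554600 × 27% = $149742
  → $178702
  Less energy credit $53000 → $125702

Excess of book-profits minimum tax over standard income tax: $238986 − $125702 = $113284.

$113284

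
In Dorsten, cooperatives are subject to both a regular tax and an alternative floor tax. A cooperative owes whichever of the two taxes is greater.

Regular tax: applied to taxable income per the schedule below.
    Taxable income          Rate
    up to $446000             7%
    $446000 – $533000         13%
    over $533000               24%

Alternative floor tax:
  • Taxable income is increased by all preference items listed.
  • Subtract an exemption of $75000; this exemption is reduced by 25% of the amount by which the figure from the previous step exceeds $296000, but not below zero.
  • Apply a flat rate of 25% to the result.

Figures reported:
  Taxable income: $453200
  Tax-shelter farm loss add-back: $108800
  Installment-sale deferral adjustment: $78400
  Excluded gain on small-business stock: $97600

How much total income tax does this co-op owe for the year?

$184500

Regular tax:
  $446000 × 7% = $31220
  $7200 × 13% = $936
  → $32156

Alternative floor tax:
  Adjusted income: $453200 + $108800 + $78400 + $97600 = $738000
  Exemption: 25% × ($738000 − $296000) = $110500 ≥ $75000, so the exemption is fully phased out
  Base: $738000 − $0 = $738000
  $738000 × 25% = $184500

$184500 > $32156, so the alternative floor tax is the binding amount.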